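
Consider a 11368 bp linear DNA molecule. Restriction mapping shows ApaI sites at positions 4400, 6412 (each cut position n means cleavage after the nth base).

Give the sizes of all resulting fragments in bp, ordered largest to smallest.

4956, 4400, 2012 bp

Linear molecule, 2 cuts → 3 fragments:
  4400 − 0 = 4400 bp
  6412 − 4400 = 2012 bp
  11368 − 6412 = 4956 bp
Sorted largest to smallest: 4956, 4400, 2012 bp.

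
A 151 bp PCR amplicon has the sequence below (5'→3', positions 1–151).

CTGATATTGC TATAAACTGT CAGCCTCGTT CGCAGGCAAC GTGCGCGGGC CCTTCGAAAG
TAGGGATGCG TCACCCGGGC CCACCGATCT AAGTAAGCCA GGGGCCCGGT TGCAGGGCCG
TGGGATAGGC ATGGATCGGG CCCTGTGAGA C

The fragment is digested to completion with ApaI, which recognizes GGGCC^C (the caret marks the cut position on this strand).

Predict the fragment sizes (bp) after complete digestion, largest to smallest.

ApaI sites (GGGCCC) start at positions 47, 77, 102, 138.
ApaI cuts after base 5 of each site (before the last base), so after positions 51, 81, 106, 142.
Linear molecule, 4 cuts → 5 fragments:
  1–51 → 51 bp
  52–81 → 30 bp
  82–106 → 25 bp
  107–142 → 36 bp
  143–151 → 9 bp
Sorted largest to smallest: 51, 36, 30, 25, 9 bp.

51, 36, 30, 25, 9 bp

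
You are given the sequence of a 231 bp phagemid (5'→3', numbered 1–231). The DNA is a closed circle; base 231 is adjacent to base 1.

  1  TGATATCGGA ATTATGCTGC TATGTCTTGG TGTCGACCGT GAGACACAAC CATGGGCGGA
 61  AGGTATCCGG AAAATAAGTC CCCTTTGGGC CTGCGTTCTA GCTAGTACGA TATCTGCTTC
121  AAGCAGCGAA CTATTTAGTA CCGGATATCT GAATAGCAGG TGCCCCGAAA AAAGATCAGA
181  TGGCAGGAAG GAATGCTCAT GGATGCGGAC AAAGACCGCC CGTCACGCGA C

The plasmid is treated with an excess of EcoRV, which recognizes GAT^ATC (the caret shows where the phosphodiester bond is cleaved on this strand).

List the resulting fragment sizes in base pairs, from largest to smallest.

EcoRV sites (GATATC) start at positions 2, 109, 144.
EcoRV cuts after base 3 of each site, so after positions 4, 111, 146.
Circular molecule, 3 cuts → 3 fragments:
  5–111 → 107 bp
  112–146 → 35 bp
  147–231 then 1–4 → 85 + 4 = 89 bp
Sorted largest to smallest: 107, 89, 35 bp.

107, 89, 35 bp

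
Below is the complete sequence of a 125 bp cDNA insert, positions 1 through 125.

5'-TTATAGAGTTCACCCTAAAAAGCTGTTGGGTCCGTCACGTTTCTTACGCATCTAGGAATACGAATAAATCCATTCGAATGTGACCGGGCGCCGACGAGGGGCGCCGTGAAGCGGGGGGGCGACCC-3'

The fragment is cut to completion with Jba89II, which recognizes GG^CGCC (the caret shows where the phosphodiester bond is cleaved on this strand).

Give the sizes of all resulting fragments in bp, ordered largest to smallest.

Jba89II sites (GGCGCC) start at positions 87, 100.
Jba89II cuts after base 2 of each site, so after positions 88, 101.
Linear molecule, 2 cuts → 3 fragments:
  1–88 → 88 bp
  89–101 → 13 bp
  102–125 → 24 bp
Sorted largest to smallest: 88, 24, 13 bp.

88, 24, 13 bp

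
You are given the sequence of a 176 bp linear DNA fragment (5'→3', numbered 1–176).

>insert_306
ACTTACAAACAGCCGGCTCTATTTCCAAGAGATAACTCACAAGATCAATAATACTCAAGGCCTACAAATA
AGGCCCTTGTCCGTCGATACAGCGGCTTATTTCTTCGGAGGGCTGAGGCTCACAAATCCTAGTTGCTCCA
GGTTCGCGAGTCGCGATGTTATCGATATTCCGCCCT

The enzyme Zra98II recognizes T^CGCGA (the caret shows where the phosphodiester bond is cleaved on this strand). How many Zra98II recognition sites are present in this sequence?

2

TCGCGA occurs starting at positions 144, 151.
Zra98II cuts at 2 sites.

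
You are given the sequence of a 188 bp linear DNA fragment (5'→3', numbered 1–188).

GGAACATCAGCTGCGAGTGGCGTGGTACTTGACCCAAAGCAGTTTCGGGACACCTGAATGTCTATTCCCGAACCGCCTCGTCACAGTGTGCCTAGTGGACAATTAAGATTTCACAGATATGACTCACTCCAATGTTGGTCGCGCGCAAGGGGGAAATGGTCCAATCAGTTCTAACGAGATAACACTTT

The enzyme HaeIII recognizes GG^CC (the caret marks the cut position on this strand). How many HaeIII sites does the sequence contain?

No occurrence of GGCC is present in the sequence.
HaeIII does not cut: 0 sites.

0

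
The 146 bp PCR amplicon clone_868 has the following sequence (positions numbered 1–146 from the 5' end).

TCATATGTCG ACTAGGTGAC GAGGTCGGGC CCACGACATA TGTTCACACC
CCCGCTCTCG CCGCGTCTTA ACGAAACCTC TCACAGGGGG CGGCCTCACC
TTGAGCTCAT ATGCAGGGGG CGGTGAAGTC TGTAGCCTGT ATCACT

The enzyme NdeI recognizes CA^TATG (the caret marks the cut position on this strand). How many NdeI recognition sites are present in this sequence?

3

CATATG occurs starting at positions 2, 37, 108.
NdeI cuts at 3 sites.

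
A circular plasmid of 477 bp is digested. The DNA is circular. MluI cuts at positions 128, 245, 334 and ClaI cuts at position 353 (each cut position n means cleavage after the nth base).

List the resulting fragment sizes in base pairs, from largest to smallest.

252, 117, 89, 19 bp

Combined cut positions (sorted): 128, 245, 334, 353.
Circular molecule, 4 cuts → 4 fragments:
  245 − 128 = 117 bp
  334 − 245 = 89 bp
  353 − 334 = 19 bp
  wrap: 477 − 353 + 128 = 252 bp
Sorted largest to smallest: 252, 117, 89, 19 bp.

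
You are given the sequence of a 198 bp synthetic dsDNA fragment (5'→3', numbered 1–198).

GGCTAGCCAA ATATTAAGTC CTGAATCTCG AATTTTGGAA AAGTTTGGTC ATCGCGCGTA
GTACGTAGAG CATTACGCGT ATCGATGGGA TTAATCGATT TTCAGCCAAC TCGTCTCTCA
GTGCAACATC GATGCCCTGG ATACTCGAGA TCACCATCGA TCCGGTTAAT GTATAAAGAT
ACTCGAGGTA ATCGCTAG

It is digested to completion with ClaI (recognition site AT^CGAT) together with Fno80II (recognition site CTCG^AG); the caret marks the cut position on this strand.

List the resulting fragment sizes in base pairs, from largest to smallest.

82, 34, 28, 18, 13, 13, 10 bp

ClaI sites (ATCGAT) start at positions 81, 94, 128, 156.
ClaI cuts after base 2 of each site, so after positions 82, 95, 129, 157.
Fno80II sites (CTCGAG) start at positions 144, 182.
Fno80II cuts after base 4 of each site, so after positions 147, 185.
Combined cut positions: 82, 95, 129, 147, 157, 185.
Linear molecule, 6 cuts → 7 fragments:
  1–82 → 82 bp
  83–95 → 13 bp
  96–129 → 34 bp
  130–147 → 18 bp
  148–157 → 10 bp
  158–185 → 28 bp
  186–198 → 13 bp
Sorted largest to smallest: 82, 34, 28, 18, 13, 13, 10 bp.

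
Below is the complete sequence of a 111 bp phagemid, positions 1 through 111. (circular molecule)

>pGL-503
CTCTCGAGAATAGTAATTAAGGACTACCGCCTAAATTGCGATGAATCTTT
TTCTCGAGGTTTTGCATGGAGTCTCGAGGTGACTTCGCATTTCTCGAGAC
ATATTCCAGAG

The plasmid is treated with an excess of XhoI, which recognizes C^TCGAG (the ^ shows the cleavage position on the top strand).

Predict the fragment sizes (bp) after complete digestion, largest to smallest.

50, 21, 20, 20 bp

XhoI sites (CTCGAG) start at positions 3, 53, 73, 93.
XhoI cuts after the first base of each site, so after positions 3, 53, 73, 93.
Circular molecule, 4 cuts → 4 fragments:
  4–53 → 50 bp
  54–73 → 20 bp
  74–93 → 20 bp
  94–111 then 1–3 → 18 + 3 = 21 bp
Sorted largest to smallest: 50, 21, 20, 20 bp.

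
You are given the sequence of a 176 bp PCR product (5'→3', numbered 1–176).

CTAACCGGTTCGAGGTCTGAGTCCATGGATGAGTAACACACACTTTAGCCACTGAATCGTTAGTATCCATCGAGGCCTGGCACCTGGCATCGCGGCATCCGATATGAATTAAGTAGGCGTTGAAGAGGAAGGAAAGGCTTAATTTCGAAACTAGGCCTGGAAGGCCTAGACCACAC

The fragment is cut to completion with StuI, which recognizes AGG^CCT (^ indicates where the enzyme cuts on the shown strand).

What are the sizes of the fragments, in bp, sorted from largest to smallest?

StuI sites (AGGCCT) start at positions 73, 153, 162.
StuI cuts after base 3 of each site, so after positions 75, 155, 164.
Linear molecule, 3 cuts → 4 fragments:
  1–75 → 75 bp
  76–155 → 80 bp
  156–164 → 9 bp
  165–176 → 12 bp
Sorted largest to smallest: 80, 75, 12, 9 bp.

80, 75, 12, 9 bp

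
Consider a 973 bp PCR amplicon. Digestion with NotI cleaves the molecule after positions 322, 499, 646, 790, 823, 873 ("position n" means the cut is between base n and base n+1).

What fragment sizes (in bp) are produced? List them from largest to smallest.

322, 177, 147, 144, 100, 50, 33 bp

Linear molecule, 6 cuts → 7 fragments:
  322 − 0 = 322 bp
  499 − 322 = 177 bp
  646 − 499 = 147 bp
  790 − 646 = 144 bp
  823 − 790 = 33 bp
  873 − 823 = 50 bp
  973 − 873 = 100 bp
Sorted largest to smallest: 322, 177, 147, 144, 100, 50, 33 bp.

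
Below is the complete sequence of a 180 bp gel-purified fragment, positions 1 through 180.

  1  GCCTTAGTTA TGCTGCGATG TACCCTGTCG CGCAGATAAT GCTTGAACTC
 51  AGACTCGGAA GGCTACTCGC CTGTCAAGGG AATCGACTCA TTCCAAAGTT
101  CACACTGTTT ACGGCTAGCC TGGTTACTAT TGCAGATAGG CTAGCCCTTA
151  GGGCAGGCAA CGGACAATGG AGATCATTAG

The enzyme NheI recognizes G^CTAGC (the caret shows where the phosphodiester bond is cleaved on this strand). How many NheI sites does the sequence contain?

2

GCTAGC occurs starting at positions 114, 140.
NheI cuts at 2 sites.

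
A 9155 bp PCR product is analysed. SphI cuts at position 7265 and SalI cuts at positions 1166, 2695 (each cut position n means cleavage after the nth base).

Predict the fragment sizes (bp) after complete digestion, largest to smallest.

4570, 1890, 1529, 1166 bp

Combined cut positions (sorted): 1166, 2695, 7265.
Linear molecule, 3 cuts → 4 fragments:
  1166 − 0 = 1166 bp
  2695 − 1166 = 1529 bp
  7265 − 2695 = 4570 bp
  9155 − 7265 = 1890 bp
Sorted largest to smallest: 4570, 1890, 1529, 1166 bp.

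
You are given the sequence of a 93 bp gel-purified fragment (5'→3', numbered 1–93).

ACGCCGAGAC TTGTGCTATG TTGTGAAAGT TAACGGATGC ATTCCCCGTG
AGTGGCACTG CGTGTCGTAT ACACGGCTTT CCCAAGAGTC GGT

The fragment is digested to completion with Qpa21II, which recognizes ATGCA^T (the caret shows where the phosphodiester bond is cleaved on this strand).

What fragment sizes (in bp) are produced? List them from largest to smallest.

52, 41 bp

The Qpa21II site (ATGCAT) starts at position 37.
Qpa21II cuts after base 5 of each site (before the last base), so after position 41.
Linear molecule, 1 cut → 2 fragments:
  1–41 → 41 bp
  42–93 → 52 bp
Sorted largest to smallest: 52, 41 bp.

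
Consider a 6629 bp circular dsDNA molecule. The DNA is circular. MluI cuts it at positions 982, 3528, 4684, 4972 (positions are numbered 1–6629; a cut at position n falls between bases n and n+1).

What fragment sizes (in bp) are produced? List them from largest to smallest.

2639, 2546, 1156, 288 bp

Circular molecule, 4 cuts → 4 fragments:
  3528 − 982 = 2546 bp
  4684 − 3528 = 1156 bp
  4972 − 4684 = 288 bp
  wrap: 6629 − 4972 + 982 = 2639 bp
Sorted largest to smallest: 2639, 2546, 1156, 288 bp.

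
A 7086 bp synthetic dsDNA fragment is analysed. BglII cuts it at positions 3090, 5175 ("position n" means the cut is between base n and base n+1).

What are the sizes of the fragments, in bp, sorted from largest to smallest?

3090, 2085, 1911 bp

Linear molecule, 2 cuts → 3 fragments:
  3090 − 0 = 3090 bp
  5175 − 3090 = 2085 bp
  7086 − 5175 = 1911 bp
Sorted largest to smallest: 3090, 2085, 1911 bp.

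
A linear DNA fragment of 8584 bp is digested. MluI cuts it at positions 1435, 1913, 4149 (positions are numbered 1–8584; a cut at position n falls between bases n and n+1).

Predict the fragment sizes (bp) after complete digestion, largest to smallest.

Linear molecule, 3 cuts → 4 fragments:
  1435 − 0 = 1435 bp
  1913 − 1435 = 478 bp
  4149 − 1913 = 2236 bp
  8584 − 4149 = 4435 bp
Sorted largest to smallest: 4435, 2236, 1435, 478 bp.

4435, 2236, 1435, 478 bp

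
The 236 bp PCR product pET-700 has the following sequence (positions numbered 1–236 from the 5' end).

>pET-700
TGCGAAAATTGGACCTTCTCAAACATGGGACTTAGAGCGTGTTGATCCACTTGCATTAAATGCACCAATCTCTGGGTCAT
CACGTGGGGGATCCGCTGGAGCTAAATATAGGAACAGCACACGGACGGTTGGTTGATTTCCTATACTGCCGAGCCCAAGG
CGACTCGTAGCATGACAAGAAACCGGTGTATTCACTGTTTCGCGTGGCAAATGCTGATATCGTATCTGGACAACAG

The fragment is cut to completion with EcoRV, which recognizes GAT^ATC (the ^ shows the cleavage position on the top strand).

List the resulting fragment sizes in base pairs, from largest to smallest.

The EcoRV site (GATATC) starts at position 216.
EcoRV cuts after base 3 of each site, so after position 218.
Linear molecule, 1 cut → 2 fragments:
  1–218 → 218 bp
  219–236 → 18 bp
Sorted largest to smallest: 218, 18 bp.

218, 18 bp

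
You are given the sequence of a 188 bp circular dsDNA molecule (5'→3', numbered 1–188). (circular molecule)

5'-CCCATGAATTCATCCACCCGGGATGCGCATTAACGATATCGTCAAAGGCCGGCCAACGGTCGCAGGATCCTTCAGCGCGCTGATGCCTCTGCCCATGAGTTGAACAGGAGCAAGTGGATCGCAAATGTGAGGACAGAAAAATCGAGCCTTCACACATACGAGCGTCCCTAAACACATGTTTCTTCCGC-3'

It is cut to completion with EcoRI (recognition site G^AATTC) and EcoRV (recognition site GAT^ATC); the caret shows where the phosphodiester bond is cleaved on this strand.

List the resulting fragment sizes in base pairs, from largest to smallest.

157, 31 bp

The EcoRI site (GAATTC) starts at position 6.
EcoRI cuts after the first base of each site, so after position 6.
The EcoRV site (GATATC) starts at position 35.
EcoRV cuts after base 3 of each site, so after position 37.
Combined cut positions: 6, 37.
Circular molecule, 2 cuts → 2 fragments:
  7–37 → 31 bp
  38–188 then 1–6 → 151 + 6 = 157 bp
Sorted largest to smallest: 157, 31 bp.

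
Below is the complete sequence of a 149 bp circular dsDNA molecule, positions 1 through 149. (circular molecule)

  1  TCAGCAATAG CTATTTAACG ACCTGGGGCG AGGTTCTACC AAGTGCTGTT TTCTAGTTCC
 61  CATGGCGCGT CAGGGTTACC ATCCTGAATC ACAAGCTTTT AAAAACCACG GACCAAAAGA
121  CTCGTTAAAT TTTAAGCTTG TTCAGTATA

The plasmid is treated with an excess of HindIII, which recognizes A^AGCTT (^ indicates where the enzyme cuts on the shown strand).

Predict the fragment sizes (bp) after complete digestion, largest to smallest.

HindIII sites (AAGCTT) start at positions 93, 134.
HindIII cuts after the first base of each site, so after positions 93, 134.
Circular molecule, 2 cuts → 2 fragments:
  94–134 → 41 bp
  135–149 then 1–93 → 15 + 93 = 108 bp
Sorted largest to smallest: 108, 41 bp.

108, 41 bp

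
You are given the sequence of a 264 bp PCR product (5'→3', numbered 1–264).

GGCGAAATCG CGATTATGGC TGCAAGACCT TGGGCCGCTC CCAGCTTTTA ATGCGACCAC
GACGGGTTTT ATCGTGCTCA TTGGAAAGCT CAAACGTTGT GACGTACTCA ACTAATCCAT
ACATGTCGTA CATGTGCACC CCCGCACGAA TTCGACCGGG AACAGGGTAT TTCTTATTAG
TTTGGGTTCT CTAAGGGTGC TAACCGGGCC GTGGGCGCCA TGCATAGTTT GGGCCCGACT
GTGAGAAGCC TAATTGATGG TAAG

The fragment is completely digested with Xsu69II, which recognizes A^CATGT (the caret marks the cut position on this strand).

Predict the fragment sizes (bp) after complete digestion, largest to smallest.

Xsu69II sites (ACATGT) start at positions 121, 130.
Xsu69II cuts after the first base of each site, so after positions 121, 130.
Linear molecule, 2 cuts → 3 fragments:
  1–121 → 121 bp
  122–130 → 9 bp
  131–264 → 134 bp
Sorted largest to smallest: 134, 121, 9 bp.

134, 121, 9 bp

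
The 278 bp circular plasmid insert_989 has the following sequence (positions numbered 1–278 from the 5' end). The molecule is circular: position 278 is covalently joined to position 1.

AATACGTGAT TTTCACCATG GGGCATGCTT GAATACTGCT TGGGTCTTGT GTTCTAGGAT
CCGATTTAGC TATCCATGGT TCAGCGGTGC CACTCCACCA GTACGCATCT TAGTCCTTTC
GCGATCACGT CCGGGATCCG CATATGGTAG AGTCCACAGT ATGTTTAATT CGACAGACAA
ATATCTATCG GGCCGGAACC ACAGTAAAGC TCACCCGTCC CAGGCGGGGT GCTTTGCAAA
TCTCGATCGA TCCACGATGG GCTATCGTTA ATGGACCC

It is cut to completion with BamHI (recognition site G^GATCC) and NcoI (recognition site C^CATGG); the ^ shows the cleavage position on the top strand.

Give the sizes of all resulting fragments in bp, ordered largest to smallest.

BamHI sites (GGATCC) start at positions 57, 134.
BamHI cuts after the first base of each site, so after positions 57, 134.
NcoI sites (CCATGG) start at positions 16, 74.
NcoI cuts after the first base of each site, so after positions 16, 74.
Combined cut positions: 16, 57, 74, 134.
Circular molecule, 4 cuts → 4 fragments:
  17–57 → 41 bp
  58–74 → 17 bp
  75–134 → 60 bp
  135–278 then 1–16 → 144 + 16 = 160 bp
Sorted largest to smallest: 160, 60, 41, 17 bp.

160, 60, 41, 17 bp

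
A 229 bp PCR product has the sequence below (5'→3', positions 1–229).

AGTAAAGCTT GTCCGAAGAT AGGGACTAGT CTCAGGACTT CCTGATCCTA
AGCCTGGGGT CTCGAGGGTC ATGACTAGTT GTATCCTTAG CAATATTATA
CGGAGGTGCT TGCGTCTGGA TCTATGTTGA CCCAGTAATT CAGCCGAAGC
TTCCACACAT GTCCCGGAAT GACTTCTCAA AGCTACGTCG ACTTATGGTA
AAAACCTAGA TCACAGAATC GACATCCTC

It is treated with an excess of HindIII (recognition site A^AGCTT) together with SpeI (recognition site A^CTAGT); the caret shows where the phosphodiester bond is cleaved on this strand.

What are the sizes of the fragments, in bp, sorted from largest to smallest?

HindIII sites (AAGCTT) start at positions 5, 147.
HindIII cuts after the first base of each site, so after positions 5, 147.
SpeI sites (ACTAGT) start at positions 25, 74.
SpeI cuts after the first base of each site, so after positions 25, 74.
Combined cut positions: 5, 25, 74, 147.
Linear molecule, 4 cuts → 5 fragments:
  1–5 → 5 bp
  6–25 → 20 bp
  26–74 → 49 bp
  75–147 → 73 bp
  148–229 → 82 bp
Sorted largest to smallest: 82, 73, 49, 20, 5 bp.

82, 73, 49, 20, 5 bp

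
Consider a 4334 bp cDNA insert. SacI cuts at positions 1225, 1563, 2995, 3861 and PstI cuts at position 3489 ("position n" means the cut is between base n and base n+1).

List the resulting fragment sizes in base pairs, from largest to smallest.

Combined cut positions (sorted): 1225, 1563, 2995, 3489, 3861.
Linear molecule, 5 cuts → 6 fragments:
  1225 − 0 = 1225 bp
  1563 − 1225 = 338 bp
  2995 − 1563 = 1432 bp
  3489 − 2995 = 494 bp
  3861 − 3489 = 372 bp
  4334 − 3861 = 473 bp
Sorted largest to smallest: 1432, 1225, 494, 473, 372, 338 bp.

1432, 1225, 494, 473, 372, 338 bp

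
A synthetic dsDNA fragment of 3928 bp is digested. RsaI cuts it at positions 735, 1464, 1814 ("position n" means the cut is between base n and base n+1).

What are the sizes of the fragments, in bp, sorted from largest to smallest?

2114, 735, 729, 350 bp

Linear molecule, 3 cuts → 4 fragments:
  735 − 0 = 735 bp
  1464 − 735 = 729 bp
  1814 − 1464 = 350 bp
  3928 − 1814 = 2114 bp
Sorted largest to smallest: 2114, 735, 729, 350 bp.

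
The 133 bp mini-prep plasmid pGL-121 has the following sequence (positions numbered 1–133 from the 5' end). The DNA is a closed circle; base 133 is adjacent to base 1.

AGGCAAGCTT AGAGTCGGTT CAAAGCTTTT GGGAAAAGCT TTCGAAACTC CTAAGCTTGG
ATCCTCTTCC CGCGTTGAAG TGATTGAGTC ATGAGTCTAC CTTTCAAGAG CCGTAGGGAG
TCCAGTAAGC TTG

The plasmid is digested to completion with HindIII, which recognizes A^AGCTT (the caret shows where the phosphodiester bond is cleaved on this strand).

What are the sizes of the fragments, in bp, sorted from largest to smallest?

HindIII sites (AAGCTT) start at positions 5, 23, 36, 53, 127.
HindIII cuts after the first base of each site, so after positions 5, 23, 36, 53, 127.
Circular molecule, 5 cuts → 5 fragments:
  6–23 → 18 bp
  24–36 → 13 bp
  37–53 → 17 bp
  54–127 → 74 bp
  128–133 then 1–5 → 6 + 5 = 11 bp
Sorted largest to smallest: 74, 18, 17, 13, 11 bp.

74, 18, 17, 13, 11 bp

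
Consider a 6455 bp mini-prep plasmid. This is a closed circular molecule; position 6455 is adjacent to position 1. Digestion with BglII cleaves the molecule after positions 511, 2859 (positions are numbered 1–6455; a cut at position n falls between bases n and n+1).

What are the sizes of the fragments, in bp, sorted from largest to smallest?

4107, 2348 bp

Circular molecule, 2 cuts → 2 fragments:
  2859 − 511 = 2348 bp
  wrap: 6455 − 2859 + 511 = 4107 bp
Sorted largest to smallest: 4107, 2348 bp.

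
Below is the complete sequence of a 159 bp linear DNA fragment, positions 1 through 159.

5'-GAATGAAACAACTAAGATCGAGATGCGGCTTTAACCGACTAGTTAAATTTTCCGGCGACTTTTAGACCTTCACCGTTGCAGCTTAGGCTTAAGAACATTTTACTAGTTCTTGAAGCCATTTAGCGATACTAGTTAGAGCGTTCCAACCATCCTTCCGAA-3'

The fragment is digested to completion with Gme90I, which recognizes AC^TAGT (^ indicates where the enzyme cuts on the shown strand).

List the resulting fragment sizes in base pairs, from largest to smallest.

Gme90I sites (ACTAGT) start at positions 38, 102, 128.
Gme90I cuts after base 2 of each site, so after positions 39, 103, 129.
Linear molecule, 3 cuts → 4 fragments:
  1–39 → 39 bp
  40–103 → 64 bp
  104–129 → 26 bp
  130–159 → 30 bp
Sorted largest to smallest: 64, 39, 30, 26 bp.

64, 39, 30, 26 bp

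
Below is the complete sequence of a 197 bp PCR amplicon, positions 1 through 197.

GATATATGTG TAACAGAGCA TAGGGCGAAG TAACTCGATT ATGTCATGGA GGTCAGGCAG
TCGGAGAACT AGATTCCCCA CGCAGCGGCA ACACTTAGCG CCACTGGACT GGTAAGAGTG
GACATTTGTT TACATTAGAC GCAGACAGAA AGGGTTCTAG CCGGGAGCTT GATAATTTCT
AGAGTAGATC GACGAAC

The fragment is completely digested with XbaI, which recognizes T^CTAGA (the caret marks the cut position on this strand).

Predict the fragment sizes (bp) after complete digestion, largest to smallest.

The XbaI site (TCTAGA) starts at position 178.
XbaI cuts after the first base of each site, so after position 178.
Linear molecule, 1 cut → 2 fragments:
  1–178 → 178 bp
  179–197 → 19 bp
Sorted largest to smallest: 178, 19 bp.

178, 19 bp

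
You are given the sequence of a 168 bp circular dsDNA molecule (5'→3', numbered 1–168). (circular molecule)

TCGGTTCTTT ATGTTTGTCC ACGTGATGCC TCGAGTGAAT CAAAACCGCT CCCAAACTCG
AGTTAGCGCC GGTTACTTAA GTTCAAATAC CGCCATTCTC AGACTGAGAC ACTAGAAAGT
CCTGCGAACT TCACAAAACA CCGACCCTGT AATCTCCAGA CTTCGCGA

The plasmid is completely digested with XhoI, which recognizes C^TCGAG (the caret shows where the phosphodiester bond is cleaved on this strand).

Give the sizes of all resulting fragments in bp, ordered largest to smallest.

XhoI sites (CTCGAG) start at positions 30, 57.
XhoI cuts after the first base of each site, so after positions 30, 57.
Circular molecule, 2 cuts → 2 fragments:
  31–57 → 27 bp
  58–168 then 1–30 → 111 + 30 = 141 bp
Sorted largest to smallest: 141, 27 bp.

141, 27 bp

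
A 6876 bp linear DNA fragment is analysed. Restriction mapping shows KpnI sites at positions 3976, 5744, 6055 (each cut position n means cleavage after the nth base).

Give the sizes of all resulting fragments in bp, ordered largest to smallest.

Linear molecule, 3 cuts → 4 fragments:
  3976 − 0 = 3976 bp
  5744 − 3976 = 1768 bp
  6055 − 5744 = 311 bp
  6876 − 6055 = 821 bp
Sorted largest to smallest: 3976, 1768, 821, 311 bp.

3976, 1768, 821, 311 bp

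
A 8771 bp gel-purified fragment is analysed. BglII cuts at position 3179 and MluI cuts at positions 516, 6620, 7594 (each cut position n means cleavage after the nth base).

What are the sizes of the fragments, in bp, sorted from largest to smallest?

Combined cut positions (sorted): 516, 3179, 6620, 7594.
Linear molecule, 4 cuts → 5 fragments:
  516 − 0 = 516 bp
  3179 − 516 = 2663 bp
  6620 − 3179 = 3441 bp
  7594 − 6620 = 974 bp
  8771 − 7594 = 1177 bp
Sorted largest to smallest: 3441, 2663, 1177, 974, 516 bp.

3441, 2663, 1177, 974, 516 bp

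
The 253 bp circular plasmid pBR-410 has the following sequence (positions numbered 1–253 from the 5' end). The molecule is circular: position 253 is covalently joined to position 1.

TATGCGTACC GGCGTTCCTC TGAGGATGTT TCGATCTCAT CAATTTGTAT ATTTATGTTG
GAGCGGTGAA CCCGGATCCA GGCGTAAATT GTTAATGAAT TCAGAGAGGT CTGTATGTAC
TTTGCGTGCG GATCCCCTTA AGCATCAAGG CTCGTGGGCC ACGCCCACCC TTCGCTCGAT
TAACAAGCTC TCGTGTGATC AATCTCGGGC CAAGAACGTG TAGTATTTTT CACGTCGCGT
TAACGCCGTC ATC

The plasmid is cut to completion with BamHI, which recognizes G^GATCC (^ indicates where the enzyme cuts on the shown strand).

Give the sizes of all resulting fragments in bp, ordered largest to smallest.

BamHI sites (GGATCC) start at positions 74, 130.
BamHI cuts after the first base of each site, so after positions 74, 130.
Circular molecule, 2 cuts → 2 fragments:
  75–130 → 56 bp
  131–253 then 1–74 → 123 + 74 = 197 bp
Sorted largest to smallest: 197, 56 bp.

197, 56 bp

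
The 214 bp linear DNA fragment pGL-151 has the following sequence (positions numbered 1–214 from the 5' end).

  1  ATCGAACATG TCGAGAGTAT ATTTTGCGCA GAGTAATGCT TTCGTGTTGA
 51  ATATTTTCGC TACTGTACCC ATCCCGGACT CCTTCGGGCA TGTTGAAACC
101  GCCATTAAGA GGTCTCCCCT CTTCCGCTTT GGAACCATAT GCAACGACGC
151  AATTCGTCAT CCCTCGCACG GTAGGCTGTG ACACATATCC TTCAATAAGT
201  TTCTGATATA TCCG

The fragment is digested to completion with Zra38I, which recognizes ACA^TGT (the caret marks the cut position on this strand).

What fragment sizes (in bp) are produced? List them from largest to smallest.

206, 8 bp

The Zra38I site (ACATGT) starts at position 6.
Zra38I cuts after base 3 of each site, so after position 8.
Linear molecule, 1 cut → 2 fragments:
  1–8 → 8 bp
  9–214 → 206 bp
Sorted largest to smallest: 206, 8 bp.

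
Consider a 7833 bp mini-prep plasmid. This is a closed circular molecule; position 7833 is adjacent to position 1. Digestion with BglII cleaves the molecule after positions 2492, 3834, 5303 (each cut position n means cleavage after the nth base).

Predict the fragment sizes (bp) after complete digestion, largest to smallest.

5022, 1469, 1342 bp

Circular molecule, 3 cuts → 3 fragments:
  3834 − 2492 = 1342 bp
  5303 − 3834 = 1469 bp
  wrap: 7833 − 5303 + 2492 = 5022 bp
Sorted largest to smallest: 5022, 1469, 1342 bp.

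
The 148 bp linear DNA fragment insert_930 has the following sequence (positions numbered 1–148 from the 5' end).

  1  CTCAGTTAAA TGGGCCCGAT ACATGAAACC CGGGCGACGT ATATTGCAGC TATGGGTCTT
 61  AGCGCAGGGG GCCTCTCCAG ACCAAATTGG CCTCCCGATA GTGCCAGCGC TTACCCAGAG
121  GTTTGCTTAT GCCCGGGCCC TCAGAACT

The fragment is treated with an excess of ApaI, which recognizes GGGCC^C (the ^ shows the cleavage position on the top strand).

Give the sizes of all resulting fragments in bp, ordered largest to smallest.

ApaI sites (GGGCCC) start at positions 12, 135.
ApaI cuts after base 5 of each site (before the last base), so after positions 16, 139.
Linear molecule, 2 cuts → 3 fragments:
  1–16 → 16 bp
  17–139 → 123 bp
  140–148 → 9 bp
Sorted largest to smallest: 123, 16, 9 bp.

123, 16, 9 bp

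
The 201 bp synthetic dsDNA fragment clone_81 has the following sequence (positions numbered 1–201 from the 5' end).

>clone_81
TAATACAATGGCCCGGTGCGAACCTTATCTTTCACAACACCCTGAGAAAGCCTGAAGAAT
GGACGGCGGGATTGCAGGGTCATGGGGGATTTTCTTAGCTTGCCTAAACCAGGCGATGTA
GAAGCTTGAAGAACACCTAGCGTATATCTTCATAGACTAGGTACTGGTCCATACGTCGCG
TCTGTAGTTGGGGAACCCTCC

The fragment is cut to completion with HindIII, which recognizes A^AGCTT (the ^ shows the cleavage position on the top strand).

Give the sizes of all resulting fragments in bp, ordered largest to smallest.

122, 79 bp

The HindIII site (AAGCTT) starts at position 122.
HindIII cuts after the first base of each site, so after position 122.
Linear molecule, 1 cut → 2 fragments:
  1–122 → 122 bp
  123–201 → 79 bp
Sorted largest to smallest: 122, 79 bp.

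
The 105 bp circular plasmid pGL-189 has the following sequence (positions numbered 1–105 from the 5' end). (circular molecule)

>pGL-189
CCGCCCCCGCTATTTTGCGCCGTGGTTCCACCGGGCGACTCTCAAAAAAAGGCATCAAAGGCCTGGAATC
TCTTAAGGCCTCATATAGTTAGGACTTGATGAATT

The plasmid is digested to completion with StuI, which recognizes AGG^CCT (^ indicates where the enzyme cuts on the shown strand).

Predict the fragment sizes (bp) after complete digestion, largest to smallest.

StuI sites (AGGCCT) start at positions 59, 76.
StuI cuts after base 3 of each site, so after positions 61, 78.
Circular molecule, 2 cuts → 2 fragments:
  62–78 → 17 bp
  79–105 then 1–61 → 27 + 61 = 88 bp
Sorted largest to smallest: 88, 17 bp.

88, 17 bp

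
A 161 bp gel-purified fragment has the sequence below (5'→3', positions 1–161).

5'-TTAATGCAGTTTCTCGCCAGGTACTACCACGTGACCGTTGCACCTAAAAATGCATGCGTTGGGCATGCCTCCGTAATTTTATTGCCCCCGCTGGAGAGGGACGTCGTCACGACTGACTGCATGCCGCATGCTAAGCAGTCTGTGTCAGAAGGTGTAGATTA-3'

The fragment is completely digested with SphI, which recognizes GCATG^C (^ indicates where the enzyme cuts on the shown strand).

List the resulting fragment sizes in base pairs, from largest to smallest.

56, 56, 31, 11, 7 bp

SphI sites (GCATGC) start at positions 52, 63, 119, 126.
SphI cuts after base 5 of each site (before the last base), so after positions 56, 67, 123, 130.
Linear molecule, 4 cuts → 5 fragments:
  1–56 → 56 bp
  57–67 → 11 bp
  68–123 → 56 bp
  124–130 → 7 bp
  131–161 → 31 bp
Sorted largest to smallest: 56, 56, 31, 11, 7 bp.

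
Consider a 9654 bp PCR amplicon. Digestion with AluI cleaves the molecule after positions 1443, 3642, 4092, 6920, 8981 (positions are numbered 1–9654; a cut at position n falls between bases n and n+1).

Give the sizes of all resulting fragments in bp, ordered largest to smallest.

Linear molecule, 5 cuts → 6 fragments:
  1443 − 0 = 1443 bp
  3642 − 1443 = 2199 bp
  4092 − 3642 = 450 bp
  6920 − 4092 = 2828 bp
  8981 − 6920 = 2061 bp
  9654 − 8981 = 673 bp
Sorted largest to smallest: 2828, 2199, 2061, 1443, 673, 450 bp.

2828, 2199, 2061, 1443, 673, 450 bp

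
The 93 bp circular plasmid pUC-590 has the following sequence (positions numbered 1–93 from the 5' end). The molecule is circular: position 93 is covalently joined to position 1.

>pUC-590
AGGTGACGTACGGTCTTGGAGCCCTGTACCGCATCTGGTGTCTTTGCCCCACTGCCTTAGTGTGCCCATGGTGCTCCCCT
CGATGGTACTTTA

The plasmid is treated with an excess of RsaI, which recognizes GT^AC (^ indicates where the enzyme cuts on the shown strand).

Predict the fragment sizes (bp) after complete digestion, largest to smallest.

60, 18, 15 bp

RsaI sites (GTAC) start at positions 8, 26, 86.
RsaI cuts after base 2 of each site, so after positions 9, 27, 87.
Circular molecule, 3 cuts → 3 fragments:
  10–27 → 18 bp
  28–87 → 60 bp
  88–93 then 1–9 → 6 + 9 = 15 bp
Sorted largest to smallest: 60, 18, 15 bp.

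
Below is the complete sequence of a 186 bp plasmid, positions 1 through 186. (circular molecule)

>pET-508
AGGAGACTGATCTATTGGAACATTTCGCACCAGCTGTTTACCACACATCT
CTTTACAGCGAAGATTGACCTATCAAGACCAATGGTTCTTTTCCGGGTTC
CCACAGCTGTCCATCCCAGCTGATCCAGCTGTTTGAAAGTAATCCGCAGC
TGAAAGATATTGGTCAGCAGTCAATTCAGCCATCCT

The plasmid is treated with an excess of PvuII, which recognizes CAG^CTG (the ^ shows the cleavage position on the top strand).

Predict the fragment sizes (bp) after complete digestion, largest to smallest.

PvuII sites (CAGCTG) start at positions 31, 104, 117, 126, 147.
PvuII cuts after base 3 of each site, so after positions 33, 106, 119, 128, 149.
Circular molecule, 5 cuts → 5 fragments:
  34–106 → 73 bp
  107–119 → 13 bp
  120–128 → 9 bp
  129–149 → 21 bp
  150–186 then 1–33 → 37 + 33 = 70 bp
Sorted largest to smallest: 73, 70, 21, 13, 9 bp.

73, 70, 21, 13, 9 bp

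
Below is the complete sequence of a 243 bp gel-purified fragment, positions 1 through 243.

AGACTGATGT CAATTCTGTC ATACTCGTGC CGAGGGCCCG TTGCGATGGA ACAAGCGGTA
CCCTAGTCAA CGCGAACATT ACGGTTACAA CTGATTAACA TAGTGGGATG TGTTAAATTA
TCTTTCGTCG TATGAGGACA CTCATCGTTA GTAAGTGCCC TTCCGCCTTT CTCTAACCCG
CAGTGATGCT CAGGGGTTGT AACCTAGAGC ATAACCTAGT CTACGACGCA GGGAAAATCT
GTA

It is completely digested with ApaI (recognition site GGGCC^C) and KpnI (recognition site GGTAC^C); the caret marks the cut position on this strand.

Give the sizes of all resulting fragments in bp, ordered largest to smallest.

182, 38, 23 bp

The ApaI site (GGGCCC) starts at position 34.
ApaI cuts after base 5 of each site (before the last base), so after position 38.
The KpnI site (GGTACC) starts at position 57.
KpnI cuts after base 5 of each site (before the last base), so after position 61.
Combined cut positions: 38, 61.
Linear molecule, 2 cuts → 3 fragments:
  1–38 → 38 bp
  39–61 → 23 bp
  62–243 → 182 bp
Sorted largest to smallest: 182, 38, 23 bp.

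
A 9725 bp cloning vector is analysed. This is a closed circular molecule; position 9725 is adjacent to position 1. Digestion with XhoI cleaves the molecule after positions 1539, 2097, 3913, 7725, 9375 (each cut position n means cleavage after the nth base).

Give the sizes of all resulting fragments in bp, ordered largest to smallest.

3812, 1889, 1816, 1650, 558 bp

Circular molecule, 5 cuts → 5 fragments:
  2097 − 1539 = 558 bp
  3913 − 2097 = 1816 bp
  7725 − 3913 = 3812 bp
  9375 − 7725 = 1650 bp
  wrap: 9725 − 9375 + 1539 = 1889 bp
Sorted largest to smallest: 3812, 1889, 1816, 1650, 558 bp.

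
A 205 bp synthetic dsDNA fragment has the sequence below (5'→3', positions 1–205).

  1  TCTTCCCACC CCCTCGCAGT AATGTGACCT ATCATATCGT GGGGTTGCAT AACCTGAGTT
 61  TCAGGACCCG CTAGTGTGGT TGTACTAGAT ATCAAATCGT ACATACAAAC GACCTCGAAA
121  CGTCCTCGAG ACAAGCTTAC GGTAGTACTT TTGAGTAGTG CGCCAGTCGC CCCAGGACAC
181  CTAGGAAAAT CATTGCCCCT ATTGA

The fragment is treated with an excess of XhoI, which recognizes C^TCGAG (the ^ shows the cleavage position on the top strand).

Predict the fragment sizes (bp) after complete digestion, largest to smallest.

The XhoI site (CTCGAG) starts at position 125.
XhoI cuts after the first base of each site, so after position 125.
Linear molecule, 1 cut → 2 fragments:
  1–125 → 125 bp
  126–205 → 80 bp
Sorted largest to smallest: 125, 80 bp.

125, 80 bp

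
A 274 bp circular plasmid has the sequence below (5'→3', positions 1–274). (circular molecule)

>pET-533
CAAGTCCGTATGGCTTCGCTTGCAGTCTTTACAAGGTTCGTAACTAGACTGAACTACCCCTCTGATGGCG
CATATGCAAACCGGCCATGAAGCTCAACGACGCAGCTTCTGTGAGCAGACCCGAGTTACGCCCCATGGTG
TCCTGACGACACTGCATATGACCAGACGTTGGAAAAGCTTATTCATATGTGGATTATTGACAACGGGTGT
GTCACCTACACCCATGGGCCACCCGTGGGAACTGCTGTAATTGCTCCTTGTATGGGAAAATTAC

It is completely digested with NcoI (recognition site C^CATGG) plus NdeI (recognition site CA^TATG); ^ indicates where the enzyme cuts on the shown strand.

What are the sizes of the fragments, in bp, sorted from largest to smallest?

NcoI sites (CCATGG) start at positions 133, 222.
NcoI cuts after the first base of each site, so after positions 133, 222.
NdeI sites (CATATG) start at positions 71, 155, 184.
NdeI cuts after base 2 of each site, so after positions 72, 156, 185.
Combined cut positions: 72, 133, 156, 185, 222.
Circular molecule, 5 cuts → 5 fragments:
  73–133 → 61 bp
  134–156 → 23 bp
  157–185 → 29 bp
  186–222 → 37 bp
  223–274 then 1–72 → 52 + 72 = 124 bp
Sorted largest to smallest: 124, 61, 37, 29, 23 bp.

124, 61, 37, 29, 23 bp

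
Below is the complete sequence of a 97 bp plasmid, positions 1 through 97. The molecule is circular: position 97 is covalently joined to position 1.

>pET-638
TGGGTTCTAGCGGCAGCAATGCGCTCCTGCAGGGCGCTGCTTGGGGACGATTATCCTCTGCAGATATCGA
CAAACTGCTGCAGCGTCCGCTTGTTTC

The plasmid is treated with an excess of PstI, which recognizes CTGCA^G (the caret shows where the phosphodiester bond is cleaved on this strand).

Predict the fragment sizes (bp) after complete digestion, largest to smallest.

46, 31, 20 bp

PstI sites (CTGCAG) start at positions 27, 58, 78.
PstI cuts after base 5 of each site (before the last base), so after positions 31, 62, 82.
Circular molecule, 3 cuts → 3 fragments:
  32–62 → 31 bp
  63–82 → 20 bp
  83–97 then 1–31 → 15 + 31 = 46 bp
Sorted largest to smallest: 46, 31, 20 bp.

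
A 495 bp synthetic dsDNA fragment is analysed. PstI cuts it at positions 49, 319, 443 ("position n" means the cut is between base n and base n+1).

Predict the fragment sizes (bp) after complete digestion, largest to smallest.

Linear molecule, 3 cuts → 4 fragments:
  49 − 0 = 49 bp
  319 − 49 = 270 bp
  443 − 319 = 124 bp
  495 − 443 = 52 bp
Sorted largest to smallest: 270, 124, 52, 49 bp.

270, 124, 52, 49 bp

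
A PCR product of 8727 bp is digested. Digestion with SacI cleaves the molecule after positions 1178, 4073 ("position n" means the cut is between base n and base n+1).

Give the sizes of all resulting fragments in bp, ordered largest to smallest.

Linear molecule, 2 cuts → 3 fragments:
  1178 − 0 = 1178 bp
  4073 − 1178 = 2895 bp
  8727 − 4073 = 4654 bp
Sorted largest to smallest: 4654, 2895, 1178 bp.

4654, 2895, 1178 bp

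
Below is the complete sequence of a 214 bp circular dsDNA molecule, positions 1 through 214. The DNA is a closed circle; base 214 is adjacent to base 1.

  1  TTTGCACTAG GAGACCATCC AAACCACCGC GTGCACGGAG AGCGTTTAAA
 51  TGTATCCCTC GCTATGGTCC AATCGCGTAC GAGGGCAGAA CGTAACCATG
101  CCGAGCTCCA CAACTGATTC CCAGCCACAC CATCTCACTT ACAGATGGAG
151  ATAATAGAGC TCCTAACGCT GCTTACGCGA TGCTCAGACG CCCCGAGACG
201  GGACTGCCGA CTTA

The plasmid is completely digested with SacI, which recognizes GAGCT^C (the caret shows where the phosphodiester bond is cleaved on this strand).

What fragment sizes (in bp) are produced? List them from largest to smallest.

160, 54 bp

SacI sites (GAGCTC) start at positions 103, 157.
SacI cuts after base 5 of each site (before the last base), so after positions 107, 161.
Circular molecule, 2 cuts → 2 fragments:
  108–161 → 54 bp
  162–214 then 1–107 → 53 + 107 = 160 bp
Sorted largest to smallest: 160, 54 bp.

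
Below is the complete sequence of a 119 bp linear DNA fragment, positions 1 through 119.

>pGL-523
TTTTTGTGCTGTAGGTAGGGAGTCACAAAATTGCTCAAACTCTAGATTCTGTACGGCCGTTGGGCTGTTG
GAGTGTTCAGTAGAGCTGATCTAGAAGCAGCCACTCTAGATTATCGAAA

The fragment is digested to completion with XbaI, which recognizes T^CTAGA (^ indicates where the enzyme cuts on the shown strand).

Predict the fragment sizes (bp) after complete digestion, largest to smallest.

XbaI sites (TCTAGA) start at positions 41, 90, 105.
XbaI cuts after the first base of each site, so after positions 41, 90, 105.
Linear molecule, 3 cuts → 4 fragments:
  1–41 → 41 bp
  42–90 → 49 bp
  91–105 → 15 bp
  106–119 → 14 bp
Sorted largest to smallest: 49, 41, 15, 14 bp.

49, 41, 15, 14 bp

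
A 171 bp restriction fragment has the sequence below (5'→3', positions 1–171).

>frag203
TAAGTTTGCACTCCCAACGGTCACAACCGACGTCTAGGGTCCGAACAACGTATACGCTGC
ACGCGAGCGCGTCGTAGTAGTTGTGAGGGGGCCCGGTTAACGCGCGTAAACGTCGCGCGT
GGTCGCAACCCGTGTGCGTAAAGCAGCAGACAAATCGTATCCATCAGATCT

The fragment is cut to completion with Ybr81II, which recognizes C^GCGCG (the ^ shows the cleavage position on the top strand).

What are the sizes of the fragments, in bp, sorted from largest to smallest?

101, 57, 13 bp

Ybr81II sites (CGCGCG) start at positions 101, 114.
Ybr81II cuts after the first base of each site, so after positions 101, 114.
Linear molecule, 2 cuts → 3 fragments:
  1–101 → 101 bp
  102–114 → 13 bp
  115–171 → 57 bp
Sorted largest to smallest: 101, 57, 13 bp.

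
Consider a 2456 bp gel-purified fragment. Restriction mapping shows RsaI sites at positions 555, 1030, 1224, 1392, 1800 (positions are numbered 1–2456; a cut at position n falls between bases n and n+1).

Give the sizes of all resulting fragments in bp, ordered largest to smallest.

Linear molecule, 5 cuts → 6 fragments:
  555 − 0 = 555 bp
  1030 − 555 = 475 bp
  1224 − 1030 = 194 bp
  1392 − 1224 = 168 bp
  1800 − 1392 = 408 bp
  2456 − 1800 = 656 bp
Sorted largest to smallest: 656, 555, 475, 408, 194, 168 bp.

656, 555, 475, 408, 194, 168 bp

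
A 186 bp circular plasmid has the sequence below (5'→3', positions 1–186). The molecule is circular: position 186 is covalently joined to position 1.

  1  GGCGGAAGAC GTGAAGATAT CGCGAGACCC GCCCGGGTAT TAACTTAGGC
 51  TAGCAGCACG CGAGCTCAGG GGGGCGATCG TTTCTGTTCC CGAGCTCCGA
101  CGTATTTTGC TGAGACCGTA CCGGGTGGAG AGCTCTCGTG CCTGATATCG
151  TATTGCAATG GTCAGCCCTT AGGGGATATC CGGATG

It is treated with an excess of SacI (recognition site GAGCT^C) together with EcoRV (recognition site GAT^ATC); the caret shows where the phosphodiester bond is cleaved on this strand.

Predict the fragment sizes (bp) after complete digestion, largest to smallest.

SacI sites (GAGCTC) start at positions 62, 92, 130.
SacI cuts after base 5 of each site (before the last base), so after positions 66, 96, 134.
EcoRV sites (GATATC) start at positions 16, 144, 175.
EcoRV cuts after base 3 of each site, so after positions 18, 146, 177.
Combined cut positions: 18, 66, 96, 134, 146, 177.
Circular molecule, 6 cuts → 6 fragments:
  19–66 → 48 bp
  67–96 → 30 bp
  97–134 → 38 bp
  135–146 → 12 bp
  147–177 → 31 bp
  178–186 then 1–18 → 9 + 18 = 27 bp
Sorted largest to smallest: 48, 38, 31, 30, 27, 12 bp.

48, 38, 31, 30, 27, 12 bp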